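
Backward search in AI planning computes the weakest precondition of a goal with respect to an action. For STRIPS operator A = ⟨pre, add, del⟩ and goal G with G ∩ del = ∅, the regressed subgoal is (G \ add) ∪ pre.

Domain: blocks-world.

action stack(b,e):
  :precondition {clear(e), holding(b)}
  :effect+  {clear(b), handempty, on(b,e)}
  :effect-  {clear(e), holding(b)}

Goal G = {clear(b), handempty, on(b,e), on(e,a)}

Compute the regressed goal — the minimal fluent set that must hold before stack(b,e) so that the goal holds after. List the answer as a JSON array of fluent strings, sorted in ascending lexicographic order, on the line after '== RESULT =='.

Compute (G \ add) ∪ pre:
  G ∩ del = {}  (empty — regression defined)
  G \ add = {clear(b), handempty, on(b,e), on(e,a)} \ {clear(b), handempty, on(b,e)} = {on(e,a)}
  ∪ pre   = {on(e,a)} ∪ {clear(e), holding(b)}
          = {clear(e), holding(b), on(e,a)}

== RESULT ==
["clear(e)", "holding(b)", "on(e,a)"]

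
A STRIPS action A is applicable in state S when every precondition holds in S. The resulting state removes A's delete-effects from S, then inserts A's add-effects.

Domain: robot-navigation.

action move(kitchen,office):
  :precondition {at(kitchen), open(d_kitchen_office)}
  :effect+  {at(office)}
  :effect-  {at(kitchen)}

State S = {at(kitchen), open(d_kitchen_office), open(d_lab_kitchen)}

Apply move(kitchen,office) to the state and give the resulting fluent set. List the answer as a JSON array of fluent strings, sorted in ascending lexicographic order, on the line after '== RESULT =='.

Progress:
  pre ⊆ S: {at(kitchen), open(d_kitchen_office)} ⊆ S  — applicable
  S \ del = {open(d_kitchen_office), open(d_lab_kitchen)}
  ∪ add   = {at(office), open(d_kitchen_office), open(d_lab_kitchen)}

== RESULT ==
["at(office)", "open(d_kitchen_office)", "open(d_lab_kitchen)"]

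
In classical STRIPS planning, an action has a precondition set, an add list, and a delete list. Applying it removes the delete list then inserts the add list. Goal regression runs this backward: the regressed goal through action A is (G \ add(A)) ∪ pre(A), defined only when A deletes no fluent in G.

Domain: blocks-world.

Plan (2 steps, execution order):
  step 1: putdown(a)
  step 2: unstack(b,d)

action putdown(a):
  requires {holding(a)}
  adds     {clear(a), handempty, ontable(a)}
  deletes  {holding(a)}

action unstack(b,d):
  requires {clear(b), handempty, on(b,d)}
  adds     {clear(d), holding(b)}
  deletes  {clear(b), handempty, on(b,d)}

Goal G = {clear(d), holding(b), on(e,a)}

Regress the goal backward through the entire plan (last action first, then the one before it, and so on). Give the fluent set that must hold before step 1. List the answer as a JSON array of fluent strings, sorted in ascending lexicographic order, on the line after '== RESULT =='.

Work backward from the goal:
  through step 2 (unstack(b,d)): drop {clear(d), holding(b)}, keep {on(e,a)}, require {clear(b), handempty, on(b,d)}
    → {clear(b), handempty, on(b,d), on(e,a)}
  through step 1 (putdown(a)): drop {handempty}, keep {clear(b), on(b,d), on(e,a)}, require {holding(a)}
    → {clear(b), holding(a), on(b,d), on(e,a)}

== RESULT ==
["clear(b)", "holding(a)", "on(b,d)", "on(e,a)"]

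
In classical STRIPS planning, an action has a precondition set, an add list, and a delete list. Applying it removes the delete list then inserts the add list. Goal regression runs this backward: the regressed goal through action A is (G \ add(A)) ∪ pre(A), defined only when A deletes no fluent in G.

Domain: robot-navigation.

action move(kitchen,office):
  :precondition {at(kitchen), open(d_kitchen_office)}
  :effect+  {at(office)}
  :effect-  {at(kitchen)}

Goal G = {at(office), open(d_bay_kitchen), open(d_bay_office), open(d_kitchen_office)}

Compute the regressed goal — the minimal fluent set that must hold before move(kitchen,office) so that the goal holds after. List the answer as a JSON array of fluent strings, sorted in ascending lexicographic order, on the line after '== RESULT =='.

Regress:
  G ∩ del = {}  (empty — regression defined)
  G \ add = {at(office), open(d_bay_kitchen), open(d_bay_office), open(d_kitchen_office)} \ {at(office)} = {open(d_bay_kitchen), open(d_bay_office), open(d_kitchen_office)}
  ∪ pre   = {open(d_bay_kitchen), open(d_bay_office), open(d_kitchen_office)} ∪ {at(kitchen), open(d_kitchen_office)}
          = {at(kitchen), open(d_bay_kitchen), open(d_bay_office), open(d_kitchen_office)}

== RESULT ==
["at(kitchen)", "open(d_bay_kitchen)", "open(d_bay_office)", "open(d_kitchen_office)"]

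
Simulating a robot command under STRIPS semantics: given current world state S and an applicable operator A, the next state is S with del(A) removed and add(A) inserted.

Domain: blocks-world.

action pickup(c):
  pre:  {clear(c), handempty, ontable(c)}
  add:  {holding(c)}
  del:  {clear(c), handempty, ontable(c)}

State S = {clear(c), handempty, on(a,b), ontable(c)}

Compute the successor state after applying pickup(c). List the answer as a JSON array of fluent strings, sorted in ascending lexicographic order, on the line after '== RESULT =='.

Compute (S \ del) ∪ add:
  pre ⊆ S: {clear(c), handempty, ontable(c)} ⊆ S  — applicable
  S \ del = {on(a,b)}
  ∪ add   = {holding(c), on(a,b)}

== RESULT ==
["holding(c)", "on(a,b)"]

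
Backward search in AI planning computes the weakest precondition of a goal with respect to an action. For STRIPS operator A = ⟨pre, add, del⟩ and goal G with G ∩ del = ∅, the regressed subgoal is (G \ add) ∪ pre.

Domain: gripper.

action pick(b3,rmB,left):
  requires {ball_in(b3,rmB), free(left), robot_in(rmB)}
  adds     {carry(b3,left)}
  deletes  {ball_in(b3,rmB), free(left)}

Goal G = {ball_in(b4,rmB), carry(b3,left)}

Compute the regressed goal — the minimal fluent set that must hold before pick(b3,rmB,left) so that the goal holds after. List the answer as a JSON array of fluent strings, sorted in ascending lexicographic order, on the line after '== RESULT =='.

Compute (G \ add) ∪ pre:
  G ∩ del = {}  (empty — regression defined)
  G \ add = {ball_in(b4,rmB), carry(b3,left)} \ {carry(b3,left)} = {ball_in(b4,rmB)}
  ∪ pre   = {ball_in(b4,rmB)} ∪ {ball_in(b3,rmB), free(left), robot_in(rmB)}
          = {ball_in(b3,rmB), ball_in(b4,rmB), free(left), robot_in(rmB)}

== RESULT ==
["ball_in(b3,rmB)", "ball_in(b4,rmB)", "free(left)", "robot_in(rmB)"]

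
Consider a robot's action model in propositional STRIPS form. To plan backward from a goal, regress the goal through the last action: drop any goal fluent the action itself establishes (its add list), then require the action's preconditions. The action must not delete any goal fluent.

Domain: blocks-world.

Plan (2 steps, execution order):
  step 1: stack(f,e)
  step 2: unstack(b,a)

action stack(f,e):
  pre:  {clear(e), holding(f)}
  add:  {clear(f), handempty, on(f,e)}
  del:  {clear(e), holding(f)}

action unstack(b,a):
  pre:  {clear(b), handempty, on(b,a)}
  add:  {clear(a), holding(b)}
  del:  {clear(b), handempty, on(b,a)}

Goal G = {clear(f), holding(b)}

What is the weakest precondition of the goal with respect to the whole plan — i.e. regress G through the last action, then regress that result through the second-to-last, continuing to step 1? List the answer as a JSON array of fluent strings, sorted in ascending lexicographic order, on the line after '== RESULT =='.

Work backward from the goal:
  through step 2 (unstack(b,a)): drop {holding(b)}, keep {clear(f)}, require {clear(b), handempty, on(b,a)}
    → {clear(b), clear(f), handempty, on(b,a)}
  through step 1 (stack(f,e)): drop {clear(f), handempty}, keep {clear(b), on(b,a)}, require {clear(e), holding(f)}
    → {clear(b), clear(e), holding(f), on(b,a)}

== RESULT ==
["clear(b)", "clear(e)", "holding(f)", "on(b,a)"]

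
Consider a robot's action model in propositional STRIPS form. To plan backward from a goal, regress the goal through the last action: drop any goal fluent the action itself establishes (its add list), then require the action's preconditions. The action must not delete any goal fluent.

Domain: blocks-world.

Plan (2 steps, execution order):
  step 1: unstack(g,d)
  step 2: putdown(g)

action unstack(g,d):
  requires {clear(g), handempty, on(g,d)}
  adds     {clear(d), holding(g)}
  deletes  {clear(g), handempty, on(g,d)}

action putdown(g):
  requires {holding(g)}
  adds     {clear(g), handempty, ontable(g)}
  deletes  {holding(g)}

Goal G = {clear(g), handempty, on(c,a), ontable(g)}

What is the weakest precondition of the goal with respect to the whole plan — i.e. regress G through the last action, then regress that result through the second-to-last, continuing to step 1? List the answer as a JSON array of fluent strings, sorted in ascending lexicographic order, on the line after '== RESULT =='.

Work backward from the goal:
  through step 2 (putdown(g)): drop {clear(g), handempty, ontable(g)}, keep {on(c,a)}, require {holding(g)}
    → {holding(g), on(c,a)}
  through step 1 (unstack(g,d)): drop {holding(g)}, keep {on(c,a)}, require {clear(g), handempty, on(g,d)}
    → {clear(g), handempty, on(c,a), on(g,d)}

== RESULT ==
["clear(g)", "handempty", "on(c,a)", "on(g,d)"]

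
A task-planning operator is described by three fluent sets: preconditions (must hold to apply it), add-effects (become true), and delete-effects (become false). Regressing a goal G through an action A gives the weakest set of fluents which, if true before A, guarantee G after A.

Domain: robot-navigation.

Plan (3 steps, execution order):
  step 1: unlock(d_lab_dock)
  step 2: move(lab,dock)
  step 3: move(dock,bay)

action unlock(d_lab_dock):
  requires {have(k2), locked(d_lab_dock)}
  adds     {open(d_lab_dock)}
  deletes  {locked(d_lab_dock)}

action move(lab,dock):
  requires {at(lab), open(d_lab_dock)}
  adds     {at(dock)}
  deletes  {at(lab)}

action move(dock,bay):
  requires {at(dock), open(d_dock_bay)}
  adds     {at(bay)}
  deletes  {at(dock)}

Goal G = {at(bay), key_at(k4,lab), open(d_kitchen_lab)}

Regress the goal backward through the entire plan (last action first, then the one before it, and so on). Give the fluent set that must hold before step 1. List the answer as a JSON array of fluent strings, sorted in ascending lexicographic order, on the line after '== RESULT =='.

Regress step by step:
  through step 3 (move(dock,bay)): drop {at(bay)}, keep {key_at(k4,lab), open(d_kitchen_lab)}, require {at(dock), open(d_dock_bay)}
    → {at(dock), key_at(k4,lab), open(d_dock_bay), open(d_kitchen_lab)}
  through step 2 (move(lab,dock)): drop {at(dock)}, keep {key_at(k4,lab), open(d_dock_bay), open(d_kitchen_lab)}, require {at(lab), open(d_lab_dock)}
    → {at(lab), key_at(k4,lab), open(d_dock_bay), open(d_kitchen_lab), open(d_lab_dock)}
  through step 1 (unlock(d_lab_dock)): drop {open(d_lab_dock)}, keep {at(lab), key_at(k4,lab), open(d_dock_bay), open(d_kitchen_lab)}, require {have(k2), locked(d_lab_dock)}
    → {at(lab), have(k2), key_at(k4,lab), locked(d_lab_dock), open(d_dock_bay), open(d_kitchen_lab)}

== RESULT ==
["at(lab)", "have(k2)", "key_at(k4,lab)", "locked(d_lab_dock)", "open(d_dock_bay)", "open(d_kitchen_lab)"]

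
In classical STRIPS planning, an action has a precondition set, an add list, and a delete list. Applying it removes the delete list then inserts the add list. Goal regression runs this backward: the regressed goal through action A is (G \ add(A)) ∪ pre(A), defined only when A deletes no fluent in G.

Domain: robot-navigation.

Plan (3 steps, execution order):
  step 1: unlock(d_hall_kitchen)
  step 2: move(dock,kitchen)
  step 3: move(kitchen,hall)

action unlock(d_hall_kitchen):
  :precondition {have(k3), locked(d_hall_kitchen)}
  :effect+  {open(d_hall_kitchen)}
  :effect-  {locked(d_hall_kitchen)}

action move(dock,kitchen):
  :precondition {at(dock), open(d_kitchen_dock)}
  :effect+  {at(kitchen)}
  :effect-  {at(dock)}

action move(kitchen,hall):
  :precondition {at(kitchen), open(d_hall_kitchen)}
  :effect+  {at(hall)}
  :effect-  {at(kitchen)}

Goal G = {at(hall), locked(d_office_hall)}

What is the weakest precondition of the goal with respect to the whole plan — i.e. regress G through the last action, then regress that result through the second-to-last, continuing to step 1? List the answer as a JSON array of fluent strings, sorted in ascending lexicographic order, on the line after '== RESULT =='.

Work backward from the goal:
  through step 3 (move(kitchen,hall)): drop {at(hall)}, keep {locked(d_office_hall)}, require {at(kitchen), open(d_hall_kitchen)}
    → {at(kitchen), locked(d_office_hall), open(d_hall_kitchen)}
  through step 2 (move(dock,kitchen)): drop {at(kitchen)}, keep {locked(d_office_hall), open(d_hall_kitchen)}, require {at(dock), open(d_kitchen_dock)}
    → {at(dock), locked(d_office_hall), open(d_hall_kitchen), open(d_kitchen_dock)}
  through step 1 (unlock(d_hall_kitchen)): drop {open(d_hall_kitchen)}, keep {at(dock), locked(d_office_hall), open(d_kitchen_dock)}, require {have(k3), locked(d_hall_kitchen)}
    → {at(dock), have(k3), locked(d_hall_kitchen), locked(d_office_hall), open(d_kitchen_dock)}

== RESULT ==
["at(dock)", "have(k3)", "locked(d_hall_kitchen)", "locked(d_office_hall)", "open(d_kitchen_dock)"]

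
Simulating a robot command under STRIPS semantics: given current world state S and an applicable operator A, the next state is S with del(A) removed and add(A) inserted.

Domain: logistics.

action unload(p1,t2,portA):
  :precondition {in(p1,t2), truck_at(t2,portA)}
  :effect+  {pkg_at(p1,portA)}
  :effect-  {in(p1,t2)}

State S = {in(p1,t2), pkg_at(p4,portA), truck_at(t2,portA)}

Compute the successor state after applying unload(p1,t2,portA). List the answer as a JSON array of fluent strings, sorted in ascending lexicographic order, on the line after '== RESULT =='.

Progress:
  pre ⊆ S: {in(p1,t2), truck_at(t2,portA)} ⊆ S  — applicable
  S \ del = {pkg_at(p4,portA), truck_at(t2,portA)}
  ∪ add   = {pkg_at(p1,portA), pkg_at(p4,portA), truck_at(t2,portA)}

== RESULT ==
["pkg_at(p1,portA)", "pkg_at(p4,portA)", "truck_at(t2,portA)"]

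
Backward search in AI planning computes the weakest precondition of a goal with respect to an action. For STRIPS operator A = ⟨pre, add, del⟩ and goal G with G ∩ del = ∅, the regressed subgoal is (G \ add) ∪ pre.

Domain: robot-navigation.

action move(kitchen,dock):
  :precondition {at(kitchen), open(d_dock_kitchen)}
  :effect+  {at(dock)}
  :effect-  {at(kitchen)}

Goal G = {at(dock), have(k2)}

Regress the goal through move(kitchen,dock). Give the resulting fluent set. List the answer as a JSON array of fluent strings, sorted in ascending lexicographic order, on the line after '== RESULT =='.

Compute (G \ add) ∪ pre:
  G ∩ del = {}  (empty — regression defined)
  G \ add = {at(dock), have(k2)} \ {at(dock)} = {have(k2)}
  ∪ pre   = {have(k2)} ∪ {at(kitchen), open(d_dock_kitchen)}
          = {at(kitchen), have(k2), open(d_dock_kitchen)}

== RESULT ==
["at(kitchen)", "have(k2)", "open(d_dock_kitchen)"]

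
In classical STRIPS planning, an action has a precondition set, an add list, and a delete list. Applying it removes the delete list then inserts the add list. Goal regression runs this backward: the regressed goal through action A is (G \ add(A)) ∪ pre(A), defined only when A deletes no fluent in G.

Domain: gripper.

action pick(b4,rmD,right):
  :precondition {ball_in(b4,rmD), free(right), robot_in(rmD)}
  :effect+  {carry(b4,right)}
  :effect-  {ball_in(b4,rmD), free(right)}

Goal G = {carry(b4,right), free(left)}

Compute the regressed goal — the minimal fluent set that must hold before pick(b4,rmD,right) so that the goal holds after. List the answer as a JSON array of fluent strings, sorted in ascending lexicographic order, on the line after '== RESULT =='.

Compute (G \ add) ∪ pre:
  G ∩ del = {}  (empty — regression defined)
  G \ add = {carry(b4,right), free(left)} \ {carry(b4,right)} = {free(left)}
  ∪ pre   = {free(left)} ∪ {ball_in(b4,rmD), free(right), robot_in(rmD)}
          = {ball_in(b4,rmD), free(left), free(right), robot_in(rmD)}

== RESULT ==
["ball_in(b4,rmD)", "free(left)", "free(right)", "robot_in(rmD)"]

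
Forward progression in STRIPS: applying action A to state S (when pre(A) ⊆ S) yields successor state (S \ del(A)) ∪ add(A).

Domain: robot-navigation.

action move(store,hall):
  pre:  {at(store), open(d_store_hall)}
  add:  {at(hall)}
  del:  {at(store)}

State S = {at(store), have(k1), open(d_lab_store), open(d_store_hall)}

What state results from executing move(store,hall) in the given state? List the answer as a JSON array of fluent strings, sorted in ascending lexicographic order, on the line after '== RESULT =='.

Progress:
  pre ⊆ S: {at(store), open(d_store_hall)} ⊆ S  — applicable
  S \ del = {have(k1), open(d_lab_store), open(d_store_hall)}
  ∪ add   = {at(hall), have(k1), open(d_lab_store), open(d_store_hall)}

== RESULT ==
["at(hall)", "have(k1)", "open(d_lab_store)", "open(d_store_hall)"]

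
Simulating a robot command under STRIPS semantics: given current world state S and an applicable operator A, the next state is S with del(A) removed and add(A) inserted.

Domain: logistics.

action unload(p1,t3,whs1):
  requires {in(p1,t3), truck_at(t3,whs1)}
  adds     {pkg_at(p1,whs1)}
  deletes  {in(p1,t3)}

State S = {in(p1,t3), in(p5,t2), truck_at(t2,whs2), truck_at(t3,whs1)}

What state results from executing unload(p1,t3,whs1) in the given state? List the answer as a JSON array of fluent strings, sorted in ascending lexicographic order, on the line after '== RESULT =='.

Progress:
  pre ⊆ S: {in(p1,t3), truck_at(t3,whs1)} ⊆ S  — applicable
  S \ del = {in(p5,t2), truck_at(t2,whs2), truck_at(t3,whs1)}
  ∪ add   = {in(p5,t2), pkg_at(p1,whs1), truck_at(t2,whs2), truck_at(t3,whs1)}

== RESULT ==
["in(p5,t2)", "pkg_at(p1,whs1)", "truck_at(t2,whs2)", "truck_at(t3,whs1)"]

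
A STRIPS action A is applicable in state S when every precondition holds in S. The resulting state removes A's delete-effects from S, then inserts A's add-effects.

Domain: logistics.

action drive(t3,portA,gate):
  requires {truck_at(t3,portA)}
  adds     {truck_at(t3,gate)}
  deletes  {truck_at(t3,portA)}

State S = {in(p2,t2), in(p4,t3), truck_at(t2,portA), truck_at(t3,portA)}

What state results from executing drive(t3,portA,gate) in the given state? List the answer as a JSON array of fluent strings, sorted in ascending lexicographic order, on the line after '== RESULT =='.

Compute (S \ del) ∪ add:
  pre ⊆ S: {truck_at(t3,portA)} ⊆ S  — applicable
  S \ del = {in(p2,t2), in(p4,t3), truck_at(t2,portA)}
  ∪ add   = {in(p2,t2), in(p4,t3), truck_at(t2,portA), truck_at(t3,gate)}

== RESULT ==
["in(p2,t2)", "in(p4,t3)", "truck_at(t2,portA)", "truck_at(t3,gate)"]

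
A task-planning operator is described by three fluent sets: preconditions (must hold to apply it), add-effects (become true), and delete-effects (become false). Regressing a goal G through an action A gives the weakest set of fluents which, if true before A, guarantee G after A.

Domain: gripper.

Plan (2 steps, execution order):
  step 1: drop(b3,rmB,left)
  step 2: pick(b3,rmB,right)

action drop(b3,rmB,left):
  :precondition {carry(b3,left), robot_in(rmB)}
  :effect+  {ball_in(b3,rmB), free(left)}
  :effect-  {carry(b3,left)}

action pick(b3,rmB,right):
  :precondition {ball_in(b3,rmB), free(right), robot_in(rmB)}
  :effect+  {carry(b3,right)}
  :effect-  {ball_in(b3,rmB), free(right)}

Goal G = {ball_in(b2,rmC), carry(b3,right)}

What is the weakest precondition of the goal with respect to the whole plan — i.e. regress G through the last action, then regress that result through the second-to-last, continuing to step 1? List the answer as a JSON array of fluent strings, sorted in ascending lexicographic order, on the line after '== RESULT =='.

Work backward from the goal:
  through step 2 (pick(b3,rmB,right)): drop {carry(b3,right)}, keep {ball_in(b2,rmC)}, require {ball_in(b3,rmB), free(right), robot_in(rmB)}
    → {ball_in(b2,rmC), ball_in(b3,rmB), free(right), robot_in(rmB)}
  through step 1 (drop(b3,rmB,left)): drop {ball_in(b3,rmB)}, keep {ball_in(b2,rmC), free(right), robot_in(rmB)}, require {carry(b3,left), robot_in(rmB)}
    → {ball_in(b2,rmC), carry(b3,left), free(right), robot_in(rmB)}

== RESULT ==
["ball_in(b2,rmC)", "carry(b3,left)", "free(right)", "robot_in(rmB)"]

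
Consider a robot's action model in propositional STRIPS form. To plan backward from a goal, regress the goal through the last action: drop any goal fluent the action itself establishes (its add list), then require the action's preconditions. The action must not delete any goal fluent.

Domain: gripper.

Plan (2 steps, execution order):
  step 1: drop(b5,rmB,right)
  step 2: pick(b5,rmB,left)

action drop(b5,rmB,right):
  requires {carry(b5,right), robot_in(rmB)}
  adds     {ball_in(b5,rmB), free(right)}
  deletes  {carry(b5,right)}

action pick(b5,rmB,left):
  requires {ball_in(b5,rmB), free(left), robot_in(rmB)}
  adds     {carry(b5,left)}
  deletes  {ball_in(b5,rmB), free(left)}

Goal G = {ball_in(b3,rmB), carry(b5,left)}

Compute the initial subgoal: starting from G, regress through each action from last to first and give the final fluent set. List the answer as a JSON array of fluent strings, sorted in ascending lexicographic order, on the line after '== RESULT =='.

Work backward from the goal:
  through step 2 (pick(b5,rmB,left)): drop {carry(b5,left)}, keep {ball_in(b3,rmB)}, require {ball_in(b5,rmB), free(left), robot_in(rmB)}
    → {ball_in(b3,rmB), ball_in(b5,rmB), free(left), robot_in(rmB)}
  through step 1 (drop(b5,rmB,right)): drop {ball_in(b5,rmB)}, keep {ball_in(b3,rmB), free(left), robot_in(rmB)}, require {carry(b5,right), robot_in(rmB)}
    → {ball_in(b3,rmB), carry(b5,right), free(left), robot_in(rmB)}

== RESULT ==
["ball_in(b3,rmB)", "carry(b5,right)", "free(left)", "robot_in(rmB)"]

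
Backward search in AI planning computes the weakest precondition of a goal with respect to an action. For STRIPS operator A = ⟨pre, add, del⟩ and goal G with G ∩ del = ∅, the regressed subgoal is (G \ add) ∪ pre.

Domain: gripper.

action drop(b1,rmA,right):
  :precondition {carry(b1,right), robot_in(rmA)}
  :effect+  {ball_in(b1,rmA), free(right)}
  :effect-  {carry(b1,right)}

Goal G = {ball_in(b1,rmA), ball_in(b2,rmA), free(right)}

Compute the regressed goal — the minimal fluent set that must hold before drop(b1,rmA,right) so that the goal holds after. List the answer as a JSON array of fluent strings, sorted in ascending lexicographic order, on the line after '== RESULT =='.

Regress:
  G ∩ del = {}  (empty — regression defined)
  G \ add = {ball_in(b1,rmA), ball_in(b2,rmA), free(right)} \ {ball_in(b1,rmA), free(right)} = {ball_in(b2,rmA)}
  ∪ pre   = {ball_in(b2,rmA)} ∪ {carry(b1,right), robot_in(rmA)}
          = {ball_in(b2,rmA), carry(b1,right), robot_in(rmA)}

== RESULT ==
["ball_in(b2,rmA)", "carry(b1,right)", "robot_in(rmA)"]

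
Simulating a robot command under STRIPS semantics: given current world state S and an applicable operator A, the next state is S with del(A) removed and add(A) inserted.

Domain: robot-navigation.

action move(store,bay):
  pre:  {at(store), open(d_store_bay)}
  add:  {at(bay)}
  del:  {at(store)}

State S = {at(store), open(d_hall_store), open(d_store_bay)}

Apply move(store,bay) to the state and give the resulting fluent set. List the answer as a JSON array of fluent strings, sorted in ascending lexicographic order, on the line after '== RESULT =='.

Compute (S \ del) ∪ add:
  pre ⊆ S: {at(store), open(d_store_bay)} ⊆ S  — applicable
  S \ del = {open(d_hall_store), open(d_store_bay)}
  ∪ add   = {at(bay), open(d_hall_store), open(d_store_bay)}

== RESULT ==
["at(bay)", "open(d_hall_store)", "open(d_store_bay)"]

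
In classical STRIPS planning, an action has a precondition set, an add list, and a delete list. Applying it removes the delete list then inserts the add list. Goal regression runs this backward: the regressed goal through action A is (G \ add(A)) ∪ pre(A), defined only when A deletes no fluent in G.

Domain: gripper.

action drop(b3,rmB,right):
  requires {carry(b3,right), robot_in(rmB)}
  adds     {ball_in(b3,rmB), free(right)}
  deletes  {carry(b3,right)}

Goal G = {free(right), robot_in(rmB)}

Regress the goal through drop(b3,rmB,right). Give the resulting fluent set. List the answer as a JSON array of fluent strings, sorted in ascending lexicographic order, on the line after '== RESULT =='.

Regress:
  G ∩ del = {}  (empty — regression defined)
  G \ add = {free(right), robot_in(rmB)} \ {ball_in(b3,rmB), free(right)} = {robot_in(rmB)}
  ∪ pre   = {robot_in(rmB)} ∪ {carry(b3,right), robot_in(rmB)}
          = {carry(b3,right), robot_in(rmB)}

== RESULT ==
["carry(b3,right)", "robot_in(rmB)"]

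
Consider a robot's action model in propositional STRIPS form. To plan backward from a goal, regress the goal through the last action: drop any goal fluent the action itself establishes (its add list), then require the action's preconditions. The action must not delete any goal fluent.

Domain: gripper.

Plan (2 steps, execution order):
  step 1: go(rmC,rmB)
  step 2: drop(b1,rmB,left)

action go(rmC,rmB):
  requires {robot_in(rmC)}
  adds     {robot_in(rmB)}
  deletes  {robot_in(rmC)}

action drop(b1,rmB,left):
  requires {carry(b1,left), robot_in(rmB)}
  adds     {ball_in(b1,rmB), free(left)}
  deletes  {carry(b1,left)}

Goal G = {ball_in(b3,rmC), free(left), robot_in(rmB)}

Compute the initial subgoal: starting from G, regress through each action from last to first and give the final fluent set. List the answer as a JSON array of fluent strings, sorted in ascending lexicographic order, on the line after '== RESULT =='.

Work backward from the goal:
  through step 2 (drop(b1,rmB,left)): drop {free(left)}, keep {ball_in(b3,rmC), robot_in(rmB)}, require {carry(b1,left), robot_in(rmB)}
    → {ball_in(b3,rmC), carry(b1,left), robot_in(rmB)}
  through step 1 (go(rmC,rmB)): drop {robot_in(rmB)}, keep {ball_in(b3,rmC), carry(b1,left)}, require {robot_in(rmC)}
    → {ball_in(b3,rmC), carry(b1,left), robot_in(rmC)}

== RESULT ==
["ball_in(b3,rmC)", "carry(b1,left)", "robot_in(rmC)"]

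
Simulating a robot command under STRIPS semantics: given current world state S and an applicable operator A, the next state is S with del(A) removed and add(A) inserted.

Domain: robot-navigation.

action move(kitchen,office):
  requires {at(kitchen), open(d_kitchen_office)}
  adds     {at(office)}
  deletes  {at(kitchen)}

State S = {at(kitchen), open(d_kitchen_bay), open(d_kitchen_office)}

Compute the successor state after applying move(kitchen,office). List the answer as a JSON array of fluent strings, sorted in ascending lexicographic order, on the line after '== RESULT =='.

Progress:
  pre ⊆ S: {at(kitchen), open(d_kitchen_office)} ⊆ S  — applicable
  S \ del = {open(d_kitchen_bay), open(d_kitchen_office)}
  ∪ add   = {at(office), open(d_kitchen_bay), open(d_kitchen_office)}

== RESULT ==
["at(office)", "open(d_kitchen_bay)", "open(d_kitchen_office)"]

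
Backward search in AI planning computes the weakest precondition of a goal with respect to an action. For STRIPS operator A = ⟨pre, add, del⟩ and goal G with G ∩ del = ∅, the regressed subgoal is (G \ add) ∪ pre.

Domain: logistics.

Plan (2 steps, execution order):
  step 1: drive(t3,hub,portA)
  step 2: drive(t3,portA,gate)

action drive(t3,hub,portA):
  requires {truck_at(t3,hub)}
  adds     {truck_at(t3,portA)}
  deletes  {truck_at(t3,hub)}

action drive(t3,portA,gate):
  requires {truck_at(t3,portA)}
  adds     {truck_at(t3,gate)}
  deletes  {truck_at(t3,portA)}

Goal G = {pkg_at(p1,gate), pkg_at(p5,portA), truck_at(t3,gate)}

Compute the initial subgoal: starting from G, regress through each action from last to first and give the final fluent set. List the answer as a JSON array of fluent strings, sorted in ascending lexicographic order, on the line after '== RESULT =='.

Work backward from the goal:
  through step 2 (drive(t3,portA,gate)): drop {truck_at(t3,gate)}, keep {pkg_at(p1,gate), pkg_at(p5,portA)}, require {truck_at(t3,portA)}
    → {pkg_at(p1,gate), pkg_at(p5,portA), truck_at(t3,portA)}
  through step 1 (drive(t3,hub,portA)): drop {truck_at(t3,portA)}, keep {pkg_at(p1,gate), pkg_at(p5,portA)}, require {truck_at(t3,hub)}
    → {pkg_at(p1,gate), pkg_at(p5,portA), truck_at(t3,hub)}

== RESULT ==
["pkg_at(p1,gate)", "pkg_at(p5,portA)", "truck_at(t3,hub)"]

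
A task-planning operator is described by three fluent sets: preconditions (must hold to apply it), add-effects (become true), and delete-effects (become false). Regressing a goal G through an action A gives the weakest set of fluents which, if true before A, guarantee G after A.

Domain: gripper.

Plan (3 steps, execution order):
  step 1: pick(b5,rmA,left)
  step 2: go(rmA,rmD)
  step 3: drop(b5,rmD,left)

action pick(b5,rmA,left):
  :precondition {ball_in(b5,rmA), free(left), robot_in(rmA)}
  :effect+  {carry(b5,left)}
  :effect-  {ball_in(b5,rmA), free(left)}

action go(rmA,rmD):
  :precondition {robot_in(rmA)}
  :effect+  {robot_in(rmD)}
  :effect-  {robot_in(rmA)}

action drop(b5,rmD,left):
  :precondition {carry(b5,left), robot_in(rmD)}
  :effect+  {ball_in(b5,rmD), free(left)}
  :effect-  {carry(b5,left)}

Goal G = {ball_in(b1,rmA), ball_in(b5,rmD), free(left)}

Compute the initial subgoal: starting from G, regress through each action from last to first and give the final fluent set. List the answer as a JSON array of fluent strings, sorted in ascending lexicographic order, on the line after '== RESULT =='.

Regress step by step:
  through step 3 (drop(b5,rmD,left)): drop {ball_in(b5,rmD), free(left)}, keep {ball_in(b1,rmA)}, require {carry(b5,left), robot_in(rmD)}
    → {ball_in(b1,rmA), carry(b5,left), robot_in(rmD)}
  through step 2 (go(rmA,rmD)): drop {robot_in(rmD)}, keep {ball_in(b1,rmA), carry(b5,left)}, require {robot_in(rmA)}
    → {ball_in(b1,rmA), carry(b5,left), robot_in(rmA)}
  through step 1 (pick(b5,rmA,left)): drop {carry(b5,left)}, keep {ball_in(b1,rmA), robot_in(rmA)}, require {ball_in(b5,rmA), free(left), robot_in(rmA)}
    → {ball_in(b1,rmA), ball_in(b5,rmA), free(left), robot_in(rmA)}

== RESULT ==
["ball_in(b1,rmA)", "ball_in(b5,rmA)", "free(left)", "robot_in(rmA)"]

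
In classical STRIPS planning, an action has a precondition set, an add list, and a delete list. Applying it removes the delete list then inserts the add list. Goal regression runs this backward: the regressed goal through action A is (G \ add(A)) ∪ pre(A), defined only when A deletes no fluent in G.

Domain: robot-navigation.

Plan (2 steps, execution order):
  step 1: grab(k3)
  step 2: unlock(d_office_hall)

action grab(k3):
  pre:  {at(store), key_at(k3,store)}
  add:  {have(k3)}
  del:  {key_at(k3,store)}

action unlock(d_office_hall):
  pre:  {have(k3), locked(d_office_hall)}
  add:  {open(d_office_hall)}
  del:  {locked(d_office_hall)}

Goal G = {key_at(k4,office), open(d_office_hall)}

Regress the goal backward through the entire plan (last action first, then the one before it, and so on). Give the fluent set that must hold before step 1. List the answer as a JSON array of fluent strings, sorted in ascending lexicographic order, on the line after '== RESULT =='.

Work backward from the goal:
  through step 2 (unlock(d_office_hall)): drop {open(d_office_hall)}, keep {key_at(k4,office)}, require {have(k3), locked(d_office_hall)}
    → {have(k3), key_at(k4,office), locked(d_office_hall)}
  through step 1 (grab(k3)): drop {have(k3)}, keep {key_at(k4,office), locked(d_office_hall)}, require {at(store), key_at(k3,store)}
    → {at(store), key_at(k3,store), key_at(k4,office), locked(d_office_hall)}

== RESULT ==
["at(store)", "key_at(k3,store)", "key_at(k4,office)", "locked(d_office_hall)"]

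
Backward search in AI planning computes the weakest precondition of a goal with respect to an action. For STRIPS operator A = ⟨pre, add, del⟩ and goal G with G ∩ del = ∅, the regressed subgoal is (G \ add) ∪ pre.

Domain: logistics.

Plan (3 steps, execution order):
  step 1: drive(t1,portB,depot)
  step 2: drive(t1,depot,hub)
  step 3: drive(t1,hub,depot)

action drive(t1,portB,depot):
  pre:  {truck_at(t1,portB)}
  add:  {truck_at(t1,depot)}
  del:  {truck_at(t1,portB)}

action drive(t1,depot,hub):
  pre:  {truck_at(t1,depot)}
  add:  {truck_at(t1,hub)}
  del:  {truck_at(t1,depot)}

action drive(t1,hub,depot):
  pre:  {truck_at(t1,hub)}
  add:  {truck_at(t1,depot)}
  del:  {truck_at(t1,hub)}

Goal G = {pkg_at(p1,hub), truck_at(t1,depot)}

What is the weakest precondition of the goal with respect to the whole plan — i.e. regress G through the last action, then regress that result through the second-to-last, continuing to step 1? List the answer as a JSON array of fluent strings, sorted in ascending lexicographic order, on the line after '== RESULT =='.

Regress step by step:
  through step 3 (drive(t1,hub,depot)): drop {truck_at(t1,depot)}, keep {pkg_at(p1,hub)}, require {truck_at(t1,hub)}
    → {pkg_at(p1,hub), truck_at(t1,hub)}
  through step 2 (drive(t1,depot,hub)): drop {truck_at(t1,hub)}, keep {pkg_at(p1,hub)}, require {truck_at(t1,depot)}
    → {pkg_at(p1,hub), truck_at(t1,depot)}
  through step 1 (drive(t1,portB,depot)): drop {truck_at(t1,depot)}, keep {pkg_at(p1,hub)}, require {truck_at(t1,portB)}
    → {pkg_at(p1,hub), truck_at(t1,portB)}

== RESULT ==
["pkg_at(p1,hub)", "truck_at(t1,portB)"]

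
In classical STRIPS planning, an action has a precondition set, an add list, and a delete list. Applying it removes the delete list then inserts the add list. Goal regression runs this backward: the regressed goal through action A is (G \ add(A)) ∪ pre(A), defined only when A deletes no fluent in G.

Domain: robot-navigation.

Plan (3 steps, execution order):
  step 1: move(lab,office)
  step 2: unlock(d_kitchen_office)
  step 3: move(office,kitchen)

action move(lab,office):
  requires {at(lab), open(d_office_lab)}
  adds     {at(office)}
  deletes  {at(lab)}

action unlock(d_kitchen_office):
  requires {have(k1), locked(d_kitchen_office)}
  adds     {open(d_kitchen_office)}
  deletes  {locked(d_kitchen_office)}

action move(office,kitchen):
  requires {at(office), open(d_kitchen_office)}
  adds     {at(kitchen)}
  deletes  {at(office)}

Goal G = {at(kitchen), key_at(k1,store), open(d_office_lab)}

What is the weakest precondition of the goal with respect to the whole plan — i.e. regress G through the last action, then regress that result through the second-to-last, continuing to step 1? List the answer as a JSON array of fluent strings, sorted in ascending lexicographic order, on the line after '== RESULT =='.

Regress step by step:
  through step 3 (move(office,kitchen)): drop {at(kitchen)}, keep {key_at(k1,store), open(d_office_lab)}, require {at(office), open(d_kitchen_office)}
    → {at(office), key_at(k1,store), open(d_kitchen_office), open(d_office_lab)}
  through step 2 (unlock(d_kitchen_office)): drop {open(d_kitchen_office)}, keep {at(office), key_at(k1,store), open(d_office_lab)}, require {have(k1), locked(d_kitchen_office)}
    → {at(office), have(k1), key_at(k1,store), locked(d_kitchen_office), open(d_office_lab)}
  through step 1 (move(lab,office)): drop {at(office)}, keep {have(k1), key_at(k1,store), locked(d_kitchen_office), open(d_office_lab)}, require {at(lab), open(d_office_lab)}
    → {at(lab), have(k1), key_at(k1,store), locked(d_kitchen_office), open(d_office_lab)}

== RESULT ==
["at(lab)", "have(k1)", "key_at(k1,store)", "locked(d_kitchen_office)", "open(d_office_lab)"]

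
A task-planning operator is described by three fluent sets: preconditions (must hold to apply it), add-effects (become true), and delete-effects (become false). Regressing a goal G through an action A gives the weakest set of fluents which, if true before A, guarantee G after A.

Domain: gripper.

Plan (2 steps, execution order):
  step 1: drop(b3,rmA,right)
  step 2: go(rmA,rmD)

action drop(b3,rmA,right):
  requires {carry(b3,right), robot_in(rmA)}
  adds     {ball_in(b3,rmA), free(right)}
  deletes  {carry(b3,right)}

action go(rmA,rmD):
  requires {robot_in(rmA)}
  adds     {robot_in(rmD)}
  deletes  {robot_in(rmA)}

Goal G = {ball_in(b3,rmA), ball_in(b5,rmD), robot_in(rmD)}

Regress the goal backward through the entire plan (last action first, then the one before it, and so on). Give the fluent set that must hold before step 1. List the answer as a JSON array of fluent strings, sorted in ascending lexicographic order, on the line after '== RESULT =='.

Work backward from the goal:
  through step 2 (go(rmA,rmD)): drop {robot_in(rmD)}, keep {ball_in(b3,rmA), ball_in(b5,rmD)}, require {robot_in(rmA)}
    → {ball_in(b3,rmA), ball_in(b5,rmD), robot_in(rmA)}
  through step 1 (drop(b3,rmA,right)): drop {ball_in(b3,rmA)}, keep {ball_in(b5,rmD), robot_in(rmA)}, require {carry(b3,right), robot_in(rmA)}
    → {ball_in(b5,rmD), carry(b3,right), robot_in(rmA)}

== RESULT ==
["ball_in(b5,rmD)", "carry(b3,right)", "robot_in(rmA)"]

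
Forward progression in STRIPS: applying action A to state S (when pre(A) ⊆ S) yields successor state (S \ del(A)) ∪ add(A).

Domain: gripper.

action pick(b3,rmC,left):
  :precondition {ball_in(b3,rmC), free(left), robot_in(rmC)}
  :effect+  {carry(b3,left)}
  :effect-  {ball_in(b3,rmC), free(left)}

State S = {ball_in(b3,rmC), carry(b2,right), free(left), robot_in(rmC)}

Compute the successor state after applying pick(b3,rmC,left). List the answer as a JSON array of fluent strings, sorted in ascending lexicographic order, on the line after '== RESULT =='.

Compute (S \ del) ∪ add:
  pre ⊆ S: {ball_in(b3,rmC), free(left), robot_in(rmC)} ⊆ S  — applicable
  S \ del = {carry(b2,right), robot_in(rmC)}
  ∪ add   = {carry(b2,right), carry(b3,left), robot_in(rmC)}

== RESULT ==
["carry(b2,right)", "carry(b3,left)", "robot_in(rmC)"]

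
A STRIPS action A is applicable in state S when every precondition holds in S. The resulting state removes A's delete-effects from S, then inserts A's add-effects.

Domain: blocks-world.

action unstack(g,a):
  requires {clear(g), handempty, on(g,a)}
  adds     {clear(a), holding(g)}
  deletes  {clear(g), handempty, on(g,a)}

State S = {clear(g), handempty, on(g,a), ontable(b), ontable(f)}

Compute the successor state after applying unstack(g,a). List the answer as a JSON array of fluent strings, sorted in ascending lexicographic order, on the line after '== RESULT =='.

Progress:
  pre ⊆ S: {clear(g), handempty, on(g,a)} ⊆ S  — applicable
  S \ del = {ontable(b), ontable(f)}
  ∪ add   = {clear(a), holding(g), ontable(b), ontable(f)}

== RESULT ==
["clear(a)", "holding(g)", "ontable(b)", "ontable(f)"]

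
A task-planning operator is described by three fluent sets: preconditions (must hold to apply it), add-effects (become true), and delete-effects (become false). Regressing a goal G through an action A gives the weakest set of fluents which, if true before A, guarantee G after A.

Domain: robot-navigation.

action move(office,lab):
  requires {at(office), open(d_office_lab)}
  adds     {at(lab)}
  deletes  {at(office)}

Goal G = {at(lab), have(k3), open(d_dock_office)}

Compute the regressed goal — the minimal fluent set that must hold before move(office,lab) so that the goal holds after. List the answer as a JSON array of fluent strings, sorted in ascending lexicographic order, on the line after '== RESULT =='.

Compute (G \ add) ∪ pre:
  G ∩ del = {}  (empty — regression defined)
  G \ add = {at(lab), have(k3), open(d_dock_office)} \ {at(lab)} = {have(k3), open(d_dock_office)}
  ∪ pre   = {have(k3), open(d_dock_office)} ∪ {at(office), open(d_office_lab)}
          = {at(office), have(k3), open(d_dock_office), open(d_office_lab)}

== RESULT ==
["at(office)", "have(k3)", "open(d_dock_office)", "open(d_office_lab)"]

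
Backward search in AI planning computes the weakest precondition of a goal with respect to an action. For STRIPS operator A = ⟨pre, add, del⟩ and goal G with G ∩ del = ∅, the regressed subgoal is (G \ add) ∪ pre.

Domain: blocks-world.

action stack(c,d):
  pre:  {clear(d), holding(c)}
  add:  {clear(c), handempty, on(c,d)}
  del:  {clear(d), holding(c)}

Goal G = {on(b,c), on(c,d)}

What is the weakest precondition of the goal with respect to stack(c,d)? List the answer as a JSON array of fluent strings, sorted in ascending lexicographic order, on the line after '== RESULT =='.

Compute (G \ add) ∪ pre:
  G ∩ del = {}  (empty — regression defined)
  G \ add = {on(b,c), on(c,d)} \ {clear(c), handempty, on(c,d)} = {on(b,c)}
  ∪ pre   = {on(b,c)} ∪ {clear(d), holding(c)}
          = {clear(d), holding(c), on(b,c)}

== RESULT ==
["clear(d)", "holding(c)", "on(b,c)"]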